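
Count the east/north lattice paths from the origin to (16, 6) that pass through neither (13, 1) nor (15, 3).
Number of paths = 70901

Inclusion–exclusion. Total paths: C(22, 16) = 74613. Through P₁: C(14, 13)·C(8, 3) = 784. Through P₂: C(18, 15)·C(4, 1) = 3264. Since P₁ is strictly southwest of P₂, a monotone path through both must visit P₁ then P₂; paths through both = C(14, 13)·C(4, 2)·C(4, 1) = 336. Avoid both = 74613 − 784 − 3264 + 336 = 70901.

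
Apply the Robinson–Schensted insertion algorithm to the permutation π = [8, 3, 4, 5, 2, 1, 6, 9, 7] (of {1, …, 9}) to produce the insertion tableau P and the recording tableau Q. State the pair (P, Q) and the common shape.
P = [1, 4, 5, 6, 7] / [2, 9] / [3] / [8];  Q = [1, 3, 4, 7, 8] / [2, 9] / [5] / [6];  common shape = (5, 2, 1, 1)

Row-insert the values π_1, π_2, … into P one at a time, bumping the leftmost entry strictly greater than the inserted value down to the next row. The recording tableau Q records, in position (i, j), the step at which that cell was added to P.
  Insert 8 (step 1): P = [8];  Q = [1]
  Insert 3 (step 2): P = [3] / [8];  Q = [1] / [2]
  Insert 4 (step 3): P = [3, 4] / [8];  Q = [1, 3] / [2]
  Insert 5 (step 4): P = [3, 4, 5] / [8];  Q = [1, 3, 4] / [2]
  Insert 2 (step 5): P = [2, 4, 5] / [3] / [8];  Q = [1, 3, 4] / [2] / [5]
  Insert 1 (step 6): P = [1, 4, 5] / [2] / [3] / [8];  Q = [1, 3, 4] / [2] / [5] / [6]
  Insert 6 (step 7): P = [1, 4, 5, 6] / [2] / [3] / [8];  Q = [1, 3, 4, 7] / [2] / [5] / [6]
  Insert 9 (step 8): P = [1, 4, 5, 6, 9] / [2] / [3] / [8];  Q = [1, 3, 4, 7, 8] / [2] / [5] / [6]
  Insert 7 (step 9): P = [1, 4, 5, 6, 7] / [2, 9] / [3] / [8];  Q = [1, 3, 4, 7, 8] / [2, 9] / [5] / [6]
Final shape: (5, 2, 1, 1).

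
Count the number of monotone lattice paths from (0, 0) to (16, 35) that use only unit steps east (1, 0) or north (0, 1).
Number of paths = 7174519270695

A monotone lattice path from (0, 0) to (16, 35) consists of 16 east steps and 35 north steps in some order, so it is determined by which 16 of the 51 steps are east. The count is C(51, 16) = 7174519270695.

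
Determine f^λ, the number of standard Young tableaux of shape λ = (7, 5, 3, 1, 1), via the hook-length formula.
# SYT of shape (7, 5, 3, 1, 1) = 2255526

Hook-length formula: f^λ = n! / Π hook(c), product over all cells c of the Young diagram. For λ = (7, 5, 3, 1, 1), n = 17 boxes. Hook lengths by row (left-to-right, top-to-bottom): [11, 8, 7, 5, 4, 2, 1]; [8, 5, 4, 2, 1]; [5, 2, 1]; [2]; [1]. Product of hooks = 157696000. So f^λ = 17! / 157696000 = 355687428096000 / 157696000 = 2255526.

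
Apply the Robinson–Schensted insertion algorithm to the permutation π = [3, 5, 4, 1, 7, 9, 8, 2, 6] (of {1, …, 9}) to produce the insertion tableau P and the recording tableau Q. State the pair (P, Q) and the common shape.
P = [1, 2, 6, 8] / [3, 4, 7] / [5, 9];  Q = [1, 2, 5, 6] / [3, 7, 9] / [4, 8];  common shape = (4, 3, 2)

Row-insert the values π_1, π_2, … into P one at a time, bumping the leftmost entry strictly greater than the inserted value down to the next row. The recording tableau Q records, in position (i, j), the step at which that cell was added to P.
  Insert 3 (step 1): P = [3];  Q = [1]
  Insert 5 (step 2): P = [3, 5];  Q = [1, 2]
  Insert 4 (step 3): P = [3, 4] / [5];  Q = [1, 2] / [3]
  Insert 1 (step 4): P = [1, 4] / [3] / [5];  Q = [1, 2] / [3] / [4]
  Insert 7 (step 5): P = [1, 4, 7] / [3] / [5];  Q = [1, 2, 5] / [3] / [4]
  Insert 9 (step 6): P = [1, 4, 7, 9] / [3] / [5];  Q = [1, 2, 5, 6] / [3] / [4]
  Insert 8 (step 7): P = [1, 4, 7, 8] / [3, 9] / [5];  Q = [1, 2, 5, 6] / [3, 7] / [4]
  Insert 2 (step 8): P = [1, 2, 7, 8] / [3, 4] / [5, 9];  Q = [1, 2, 5, 6] / [3, 7] / [4, 8]
  Insert 6 (step 9): P = [1, 2, 6, 8] / [3, 4, 7] / [5, 9];  Q = [1, 2, 5, 6] / [3, 7, 9] / [4, 8]
Final shape: (4, 3, 2).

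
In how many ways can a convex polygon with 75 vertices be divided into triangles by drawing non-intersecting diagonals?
C_73 = 79463489365077377841208237632349268884500

These polygon triangulations are counted by the Catalan number C_n = (1/(n + 1)) · C(2n, n). For n = 73: C_73 = (1/74) · C(146, 73) = 5880298213015725960249409584793845897453000/74 = 79463489365077377841208237632349268884500.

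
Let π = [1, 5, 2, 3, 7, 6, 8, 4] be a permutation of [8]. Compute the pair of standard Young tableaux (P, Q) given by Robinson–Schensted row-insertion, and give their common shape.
P = [1, 2, 3, 4, 8] / [5, 6] / [7];  Q = [1, 2, 4, 5, 7] / [3, 6] / [8];  common shape = (5, 2, 1)

Row-insert the values π_1, π_2, … into P one at a time, bumping the leftmost entry strictly greater than the inserted value down to the next row. The recording tableau Q records, in position (i, j), the step at which that cell was added to P.
  Insert 1 (step 1): P = [1];  Q = [1]
  Insert 5 (step 2): P = [1, 5];  Q = [1, 2]
  Insert 2 (step 3): P = [1, 2] / [5];  Q = [1, 2] / [3]
  Insert 3 (step 4): P = [1, 2, 3] / [5];  Q = [1, 2, 4] / [3]
  Insert 7 (step 5): P = [1, 2, 3, 7] / [5];  Q = [1, 2, 4, 5] / [3]
  Insert 6 (step 6): P = [1, 2, 3, 6] / [5, 7];  Q = [1, 2, 4, 5] / [3, 6]
  Insert 8 (step 7): P = [1, 2, 3, 6, 8] / [5, 7];  Q = [1, 2, 4, 5, 7] / [3, 6]
  Insert 4 (step 8): P = [1, 2, 3, 4, 8] / [5, 6] / [7];  Q = [1, 2, 4, 5, 7] / [3, 6] / [8]
Final shape: (5, 2, 1).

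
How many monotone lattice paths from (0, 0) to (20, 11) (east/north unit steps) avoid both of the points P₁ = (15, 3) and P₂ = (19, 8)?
Number of paths = 75153087

Inclusion–exclusion. Total paths: C(31, 20) = 84672315. Through P₁: C(18, 15)·C(13, 5) = 1050192. Through P₂: C(27, 19)·C(4, 1) = 8880300. Since P₁ is strictly southwest of P₂, a monotone path through both must visit P₁ then P₂; paths through both = C(18, 15)·C(9, 4)·C(4, 1) = 411264. Avoid both = 84672315 − 1050192 − 8880300 + 411264 = 75153087.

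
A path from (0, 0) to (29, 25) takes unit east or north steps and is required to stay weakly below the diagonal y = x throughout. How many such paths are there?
Number of paths = 280531912316292

By the reflection principle (André's argument), the number of monotone paths to (29, 25) with n ≤ m that never go above y = x is C(54, 29) − C(54, 30) = 1683191473897752 − 1402659561581460 = 280531912316292.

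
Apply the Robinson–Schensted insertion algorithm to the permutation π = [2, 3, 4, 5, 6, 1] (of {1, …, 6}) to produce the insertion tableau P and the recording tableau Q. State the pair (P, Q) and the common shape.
P = [1, 3, 4, 5, 6] / [2];  Q = [1, 2, 3, 4, 5] / [6];  common shape = (5, 1)

Row-insert the values π_1, π_2, … into P one at a time, bumping the leftmost entry strictly greater than the inserted value down to the next row. The recording tableau Q records, in position (i, j), the step at which that cell was added to P.
  Insert 2 (step 1): P = [2];  Q = [1]
  Insert 3 (step 2): P = [2, 3];  Q = [1, 2]
  Insert 4 (step 3): P = [2, 3, 4];  Q = [1, 2, 3]
  Insert 5 (step 4): P = [2, 3, 4, 5];  Q = [1, 2, 3, 4]
  Insert 6 (step 5): P = [2, 3, 4, 5, 6];  Q = [1, 2, 3, 4, 5]
  Insert 1 (step 6): P = [1, 3, 4, 5, 6] / [2];  Q = [1, 2, 3, 4, 5] / [6]
Final shape: (5, 1).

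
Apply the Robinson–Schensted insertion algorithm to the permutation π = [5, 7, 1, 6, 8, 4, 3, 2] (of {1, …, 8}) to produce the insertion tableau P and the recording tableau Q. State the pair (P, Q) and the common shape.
P = [1, 2, 8] / [3, 6] / [4] / [5] / [7];  Q = [1, 2, 5] / [3, 4] / [6] / [7] / [8];  common shape = (3, 2, 1, 1, 1)

Row-insert the values π_1, π_2, … into P one at a time, bumping the leftmost entry strictly greater than the inserted value down to the next row. The recording tableau Q records, in position (i, j), the step at which that cell was added to P.
  Insert 5 (step 1): P = [5];  Q = [1]
  Insert 7 (step 2): P = [5, 7];  Q = [1, 2]
  Insert 1 (step 3): P = [1, 7] / [5];  Q = [1, 2] / [3]
  Insert 6 (step 4): P = [1, 6] / [5, 7];  Q = [1, 2] / [3, 4]
  Insert 8 (step 5): P = [1, 6, 8] / [5, 7];  Q = [1, 2, 5] / [3, 4]
  Insert 4 (step 6): P = [1, 4, 8] / [5, 6] / [7];  Q = [1, 2, 5] / [3, 4] / [6]
  Insert 3 (step 7): P = [1, 3, 8] / [4, 6] / [5] / [7];  Q = [1, 2, 5] / [3, 4] / [6] / [7]
  Insert 2 (step 8): P = [1, 2, 8] / [3, 6] / [4] / [5] / [7];  Q = [1, 2, 5] / [3, 4] / [6] / [7] / [8]
Final shape: (3, 2, 1, 1, 1).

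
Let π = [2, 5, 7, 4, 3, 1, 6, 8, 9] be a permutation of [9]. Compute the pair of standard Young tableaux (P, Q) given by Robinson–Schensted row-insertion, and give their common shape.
P = [1, 3, 6, 8, 9] / [2, 7] / [4] / [5];  Q = [1, 2, 3, 8, 9] / [4, 7] / [5] / [6];  common shape = (5, 2, 1, 1)

Row-insert the values π_1, π_2, … into P one at a time, bumping the leftmost entry strictly greater than the inserted value down to the next row. The recording tableau Q records, in position (i, j), the step at which that cell was added to P.
  Insert 2 (step 1): P = [2];  Q = [1]
  Insert 5 (step 2): P = [2, 5];  Q = [1, 2]
  Insert 7 (step 3): P = [2, 5, 7];  Q = [1, 2, 3]
  Insert 4 (step 4): P = [2, 4, 7] / [5];  Q = [1, 2, 3] / [4]
  Insert 3 (step 5): P = [2, 3, 7] / [4] / [5];  Q = [1, 2, 3] / [4] / [5]
  Insert 1 (step 6): P = [1, 3, 7] / [2] / [4] / [5];  Q = [1, 2, 3] / [4] / [5] / [6]
  Insert 6 (step 7): P = [1, 3, 6] / [2, 7] / [4] / [5];  Q = [1, 2, 3] / [4, 7] / [5] / [6]
  Insert 8 (step 8): P = [1, 3, 6, 8] / [2, 7] / [4] / [5];  Q = [1, 2, 3, 8] / [4, 7] / [5] / [6]
  Insert 9 (step 9): P = [1, 3, 6, 8, 9] / [2, 7] / [4] / [5];  Q = [1, 2, 3, 8, 9] / [4, 7] / [5] / [6]
Final shape: (5, 2, 1, 1).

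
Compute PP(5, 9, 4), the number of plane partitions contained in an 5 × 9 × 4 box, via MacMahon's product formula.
PP(5, 9, 4) = 23029990984

Evaluate the triple product over i = 1..5, j = 1..9, k = 1..4. The factors are (2/1) · (3/2) · (4/3) · (5/4) · (3/2) · (4/3) · (5/4) · (6/5) · … (180 factors total). The numerators and denominators telescope so the product is an integer; carrying out the multiplication exactly gives PP(5, 9, 4) = 23029990984.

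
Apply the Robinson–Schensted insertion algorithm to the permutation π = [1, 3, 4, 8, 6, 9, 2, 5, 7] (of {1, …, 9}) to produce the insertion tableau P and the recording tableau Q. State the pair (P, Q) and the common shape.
P = [1, 2, 4, 5, 7] / [3, 6, 9] / [8];  Q = [1, 2, 3, 4, 6] / [5, 8, 9] / [7];  common shape = (5, 3, 1)

Row-insert the values π_1, π_2, … into P one at a time, bumping the leftmost entry strictly greater than the inserted value down to the next row. The recording tableau Q records, in position (i, j), the step at which that cell was added to P.
  Insert 1 (step 1): P = [1];  Q = [1]
  Insert 3 (step 2): P = [1, 3];  Q = [1, 2]
  Insert 4 (step 3): P = [1, 3, 4];  Q = [1, 2, 3]
  Insert 8 (step 4): P = [1, 3, 4, 8];  Q = [1, 2, 3, 4]
  Insert 6 (step 5): P = [1, 3, 4, 6] / [8];  Q = [1, 2, 3, 4] / [5]
  Insert 9 (step 6): P = [1, 3, 4, 6, 9] / [8];  Q = [1, 2, 3, 4, 6] / [5]
  Insert 2 (step 7): P = [1, 2, 4, 6, 9] / [3] / [8];  Q = [1, 2, 3, 4, 6] / [5] / [7]
  Insert 5 (step 8): P = [1, 2, 4, 5, 9] / [3, 6] / [8];  Q = [1, 2, 3, 4, 6] / [5, 8] / [7]
  Insert 7 (step 9): P = [1, 2, 4, 5, 7] / [3, 6, 9] / [8];  Q = [1, 2, 3, 4, 6] / [5, 8, 9] / [7]
Final shape: (5, 3, 1).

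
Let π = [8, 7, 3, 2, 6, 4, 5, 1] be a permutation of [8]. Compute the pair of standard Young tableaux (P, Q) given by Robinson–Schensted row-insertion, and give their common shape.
P = [1, 4, 5] / [2, 6] / [3] / [7] / [8];  Q = [1, 5, 7] / [2, 6] / [3] / [4] / [8];  common shape = (3, 2, 1, 1, 1)

Row-insert the values π_1, π_2, … into P one at a time, bumping the leftmost entry strictly greater than the inserted value down to the next row. The recording tableau Q records, in position (i, j), the step at which that cell was added to P.
  Insert 8 (step 1): P = [8];  Q = [1]
  Insert 7 (step 2): P = [7] / [8];  Q = [1] / [2]
  Insert 3 (step 3): P = [3] / [7] / [8];  Q = [1] / [2] / [3]
  Insert 2 (step 4): P = [2] / [3] / [7] / [8];  Q = [1] / [2] / [3] / [4]
  Insert 6 (step 5): P = [2, 6] / [3] / [7] / [8];  Q = [1, 5] / [2] / [3] / [4]
  Insert 4 (step 6): P = [2, 4] / [3, 6] / [7] / [8];  Q = [1, 5] / [2, 6] / [3] / [4]
  Insert 5 (step 7): P = [2, 4, 5] / [3, 6] / [7] / [8];  Q = [1, 5, 7] / [2, 6] / [3] / [4]
  Insert 1 (step 8): P = [1, 4, 5] / [2, 6] / [3] / [7] / [8];  Q = [1, 5, 7] / [2, 6] / [3] / [4] / [8]
Final shape: (3, 2, 1, 1, 1).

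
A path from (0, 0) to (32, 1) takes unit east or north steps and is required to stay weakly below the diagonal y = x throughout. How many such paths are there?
Number of paths = 32

By the reflection principle (André's argument), the number of monotone paths to (32, 1) with n ≤ m that never go above y = x is C(33, 32) − C(33, 33) = 33 − 1 = 32.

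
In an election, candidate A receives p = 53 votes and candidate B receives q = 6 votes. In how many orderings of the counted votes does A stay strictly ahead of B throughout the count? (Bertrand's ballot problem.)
Strict-lead orderings = 35893242

Total orderings of the 59 votes with 53 for A: C(59, 53) = 45057474. By the Bertrand ballot formula (Cycle Lemma / reflection principle), the number of orderings in which A is strictly ahead of B throughout is (p − q)/(p + q) · C(p + q, p) = (53 − 6)/(53 + 6) · 45057474 = 35893242.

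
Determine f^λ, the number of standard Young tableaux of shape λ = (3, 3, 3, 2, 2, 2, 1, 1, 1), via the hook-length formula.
# SYT of shape (3, 3, 3, 2, 2, 2, 1, 1, 1) = 678912

Hook-length formula: f^λ = n! / Π hook(c), product over all cells c of the Young diagram. For λ = (3, 3, 3, 2, 2, 2, 1, 1, 1), n = 18 boxes. Hook lengths by row (left-to-right, top-to-bottom): [11, 7, 3]; [10, 6, 2]; [9, 5, 1]; [7, 3]; [6, 2]; [5, 1]; [3]; [2]; [1]. Product of hooks = 9430344000. So f^λ = 18! / 9430344000 = 6402373705728000 / 9430344000 = 678912.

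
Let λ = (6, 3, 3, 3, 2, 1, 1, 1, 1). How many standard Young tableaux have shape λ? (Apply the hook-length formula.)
# SYT of shape (6, 3, 3, 3, 2, 1, 1, 1, 1) = 258658400

Hook-length formula: f^λ = n! / Π hook(c), product over all cells c of the Young diagram. For λ = (6, 3, 3, 3, 2, 1, 1, 1, 1), n = 21 boxes. Hook lengths by row (left-to-right, top-to-bottom): [14, 9, 7, 3, 2, 1]; [10, 5, 3]; [9, 4, 2]; [8, 3, 1]; [6, 1]; [4]; [3]; [2]; [1]. Product of hooks = 197522841600. So f^λ = 21! / 197522841600 = 51090942171709440000 / 197522841600 = 258658400.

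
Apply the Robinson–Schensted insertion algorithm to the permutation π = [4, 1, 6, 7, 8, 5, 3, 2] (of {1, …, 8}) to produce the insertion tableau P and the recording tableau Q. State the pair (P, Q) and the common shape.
P = [1, 2, 7, 8] / [3, 5] / [4] / [6];  Q = [1, 3, 4, 5] / [2, 6] / [7] / [8];  common shape = (4, 2, 1, 1)

Row-insert the values π_1, π_2, … into P one at a time, bumping the leftmost entry strictly greater than the inserted value down to the next row. The recording tableau Q records, in position (i, j), the step at which that cell was added to P.
  Insert 4 (step 1): P = [4];  Q = [1]
  Insert 1 (step 2): P = [1] / [4];  Q = [1] / [2]
  Insert 6 (step 3): P = [1, 6] / [4];  Q = [1, 3] / [2]
  Insert 7 (step 4): P = [1, 6, 7] / [4];  Q = [1, 3, 4] / [2]
  Insert 8 (step 5): P = [1, 6, 7, 8] / [4];  Q = [1, 3, 4, 5] / [2]
  Insert 5 (step 6): P = [1, 5, 7, 8] / [4, 6];  Q = [1, 3, 4, 5] / [2, 6]
  Insert 3 (step 7): P = [1, 3, 7, 8] / [4, 5] / [6];  Q = [1, 3, 4, 5] / [2, 6] / [7]
  Insert 2 (step 8): P = [1, 2, 7, 8] / [3, 5] / [4] / [6];  Q = [1, 3, 4, 5] / [2, 6] / [7] / [8]
Final shape: (4, 2, 1, 1).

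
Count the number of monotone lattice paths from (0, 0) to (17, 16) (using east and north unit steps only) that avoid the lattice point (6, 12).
Number of paths = 1141463250

Total paths from (0, 0) to (17, 16): C(33, 17) = 1166803110. Paths through (6, 12): (paths (0, 0) → (6, 12)) × (paths (6, 12) → (17, 16)) = C(18, 6) · C(15, 11) = 18564 · 1365 = 25339860. Avoidance count = 1166803110 − 25339860 = 1141463250.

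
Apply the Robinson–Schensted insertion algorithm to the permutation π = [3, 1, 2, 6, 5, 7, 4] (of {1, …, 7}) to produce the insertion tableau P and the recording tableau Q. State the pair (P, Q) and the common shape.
P = [1, 2, 4, 7] / [3, 5] / [6];  Q = [1, 3, 4, 6] / [2, 5] / [7];  common shape = (4, 2, 1)

Row-insert the values π_1, π_2, … into P one at a time, bumping the leftmost entry strictly greater than the inserted value down to the next row. The recording tableau Q records, in position (i, j), the step at which that cell was added to P.
  Insert 3 (step 1): P = [3];  Q = [1]
  Insert 1 (step 2): P = [1] / [3];  Q = [1] / [2]
  Insert 2 (step 3): P = [1, 2] / [3];  Q = [1, 3] / [2]
  Insert 6 (step 4): P = [1, 2, 6] / [3];  Q = [1, 3, 4] / [2]
  Insert 5 (step 5): P = [1, 2, 5] / [3, 6];  Q = [1, 3, 4] / [2, 5]
  Insert 7 (step 6): P = [1, 2, 5, 7] / [3, 6];  Q = [1, 3, 4, 6] / [2, 5]
  Insert 4 (step 7): P = [1, 2, 4, 7] / [3, 5] / [6];  Q = [1, 3, 4, 6] / [2, 5] / [7]
Final shape: (4, 2, 1).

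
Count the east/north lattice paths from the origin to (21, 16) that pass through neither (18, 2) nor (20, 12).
Number of paths = 11746743970

Inclusion–exclusion. Total paths: C(37, 21) = 12875774670. Through P₁: C(20, 18)·C(17, 3) = 129200. Through P₂: C(32, 20)·C(5, 1) = 1128964200. Since P₁ is strictly southwest of P₂, a monotone path through both must visit P₁ then P₂; paths through both = C(20, 18)·C(12, 2)·C(5, 1) = 62700. Avoid both = 12875774670 − 129200 − 1128964200 + 62700 = 11746743970.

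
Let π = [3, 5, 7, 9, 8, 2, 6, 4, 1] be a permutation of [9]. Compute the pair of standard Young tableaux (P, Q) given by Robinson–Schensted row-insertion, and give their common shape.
P = [1, 4, 6, 8] / [2, 5] / [3] / [7] / [9];  Q = [1, 2, 3, 4] / [5, 7] / [6] / [8] / [9];  common shape = (4, 2, 1, 1, 1)

Row-insert the values π_1, π_2, … into P one at a time, bumping the leftmost entry strictly greater than the inserted value down to the next row. The recording tableau Q records, in position (i, j), the step at which that cell was added to P.
  Insert 3 (step 1): P = [3];  Q = [1]
  Insert 5 (step 2): P = [3, 5];  Q = [1, 2]
  Insert 7 (step 3): P = [3, 5, 7];  Q = [1, 2, 3]
  Insert 9 (step 4): P = [3, 5, 7, 9];  Q = [1, 2, 3, 4]
  Insert 8 (step 5): P = [3, 5, 7, 8] / [9];  Q = [1, 2, 3, 4] / [5]
  Insert 2 (step 6): P = [2, 5, 7, 8] / [3] / [9];  Q = [1, 2, 3, 4] / [5] / [6]
  Insert 6 (step 7): P = [2, 5, 6, 8] / [3, 7] / [9];  Q = [1, 2, 3, 4] / [5, 7] / [6]
  Insert 4 (step 8): P = [2, 4, 6, 8] / [3, 5] / [7] / [9];  Q = [1, 2, 3, 4] / [5, 7] / [6] / [8]
  Insert 1 (step 9): P = [1, 4, 6, 8] / [2, 5] / [3] / [7] / [9];  Q = [1, 2, 3, 4] / [5, 7] / [6] / [8] / [9]
Final shape: (4, 2, 1, 1, 1).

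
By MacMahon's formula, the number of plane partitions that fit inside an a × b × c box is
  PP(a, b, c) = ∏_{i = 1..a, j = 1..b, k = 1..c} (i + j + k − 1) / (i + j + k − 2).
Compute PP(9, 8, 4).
PP(9, 8, 4) = 151561524301616

Evaluate the triple product over i = 1..9, j = 1..8, k = 1..4. The factors are (2/1) · (3/2) · (4/3) · (5/4) · (3/2) · (4/3) · (5/4) · (6/5) · … (288 factors total). The numerators and denominators telescope so the product is an integer; carrying out the multiplication exactly gives PP(9, 8, 4) = 151561524301616.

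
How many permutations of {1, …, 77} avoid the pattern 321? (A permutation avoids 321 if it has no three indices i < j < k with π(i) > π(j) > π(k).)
C_77 = 18793142726809884575211361279087545193250040

These 321-avoiding permutations are counted by the Catalan number C_n = (1/(n + 1)) · C(2n, n). For n = 77: C_77 = (1/78) · C(154, 77) = 1465865132691170996866486179768828525073503120/78 = 18793142726809884575211361279087545193250040.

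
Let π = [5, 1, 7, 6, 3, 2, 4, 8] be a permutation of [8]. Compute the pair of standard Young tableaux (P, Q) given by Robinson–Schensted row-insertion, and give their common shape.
P = [1, 2, 4, 8] / [3, 6] / [5] / [7];  Q = [1, 3, 7, 8] / [2, 4] / [5] / [6];  common shape = (4, 2, 1, 1)

Row-insert the values π_1, π_2, … into P one at a time, bumping the leftmost entry strictly greater than the inserted value down to the next row. The recording tableau Q records, in position (i, j), the step at which that cell was added to P.
  Insert 5 (step 1): P = [5];  Q = [1]
  Insert 1 (step 2): P = [1] / [5];  Q = [1] / [2]
  Insert 7 (step 3): P = [1, 7] / [5];  Q = [1, 3] / [2]
  Insert 6 (step 4): P = [1, 6] / [5, 7];  Q = [1, 3] / [2, 4]
  Insert 3 (step 5): P = [1, 3] / [5, 6] / [7];  Q = [1, 3] / [2, 4] / [5]
  Insert 2 (step 6): P = [1, 2] / [3, 6] / [5] / [7];  Q = [1, 3] / [2, 4] / [5] / [6]
  Insert 4 (step 7): P = [1, 2, 4] / [3, 6] / [5] / [7];  Q = [1, 3, 7] / [2, 4] / [5] / [6]
  Insert 8 (step 8): P = [1, 2, 4, 8] / [3, 6] / [5] / [7];  Q = [1, 3, 7, 8] / [2, 4] / [5] / [6]
Final shape: (4, 2, 1, 1).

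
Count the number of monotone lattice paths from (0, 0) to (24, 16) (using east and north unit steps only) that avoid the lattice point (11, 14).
Number of paths = 62384074650

Total paths from (0, 0) to (24, 16): C(40, 24) = 62852101650. Paths through (11, 14): (paths (0, 0) → (11, 14)) × (paths (11, 14) → (24, 16)) = C(25, 11) · C(15, 13) = 4457400 · 105 = 468027000. Avoidance count = 62852101650 − 468027000 = 62384074650.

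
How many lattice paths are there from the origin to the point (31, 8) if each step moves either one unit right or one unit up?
Number of paths = 61523748

A monotone lattice path from (0, 0) to (31, 8) consists of 31 east steps and 8 north steps in some order, so it is determined by which 31 of the 39 steps are east. The count is C(39, 31) = 61523748.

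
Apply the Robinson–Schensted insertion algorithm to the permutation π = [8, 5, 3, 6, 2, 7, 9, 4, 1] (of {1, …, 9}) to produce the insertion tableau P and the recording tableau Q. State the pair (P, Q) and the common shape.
P = [1, 4, 7, 9] / [2, 6] / [3] / [5] / [8];  Q = [1, 4, 6, 7] / [2, 8] / [3] / [5] / [9];  common shape = (4, 2, 1, 1, 1)

Row-insert the values π_1, π_2, … into P one at a time, bumping the leftmost entry strictly greater than the inserted value down to the next row. The recording tableau Q records, in position (i, j), the step at which that cell was added to P.
  Insert 8 (step 1): P = [8];  Q = [1]
  Insert 5 (step 2): P = [5] / [8];  Q = [1] / [2]
  Insert 3 (step 3): P = [3] / [5] / [8];  Q = [1] / [2] / [3]
  Insert 6 (step 4): P = [3, 6] / [5] / [8];  Q = [1, 4] / [2] / [3]
  Insert 2 (step 5): P = [2, 6] / [3] / [5] / [8];  Q = [1, 4] / [2] / [3] / [5]
  Insert 7 (step 6): P = [2, 6, 7] / [3] / [5] / [8];  Q = [1, 4, 6] / [2] / [3] / [5]
  Insert 9 (step 7): P = [2, 6, 7, 9] / [3] / [5] / [8];  Q = [1, 4, 6, 7] / [2] / [3] / [5]
  Insert 4 (step 8): P = [2, 4, 7, 9] / [3, 6] / [5] / [8];  Q = [1, 4, 6, 7] / [2, 8] / [3] / [5]
  Insert 1 (step 9): P = [1, 4, 7, 9] / [2, 6] / [3] / [5] / [8];  Q = [1, 4, 6, 7] / [2, 8] / [3] / [5] / [9]
Final shape: (4, 2, 1, 1, 1).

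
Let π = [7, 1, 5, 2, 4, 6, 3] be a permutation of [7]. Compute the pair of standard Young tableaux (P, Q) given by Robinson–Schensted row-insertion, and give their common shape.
P = [1, 2, 3, 6] / [4] / [5] / [7];  Q = [1, 3, 5, 6] / [2] / [4] / [7];  common shape = (4, 1, 1, 1)

Row-insert the values π_1, π_2, … into P one at a time, bumping the leftmost entry strictly greater than the inserted value down to the next row. The recording tableau Q records, in position (i, j), the step at which that cell was added to P.
  Insert 7 (step 1): P = [7];  Q = [1]
  Insert 1 (step 2): P = [1] / [7];  Q = [1] / [2]
  Insert 5 (step 3): P = [1, 5] / [7];  Q = [1, 3] / [2]
  Insert 2 (step 4): P = [1, 2] / [5] / [7];  Q = [1, 3] / [2] / [4]
  Insert 4 (step 5): P = [1, 2, 4] / [5] / [7];  Q = [1, 3, 5] / [2] / [4]
  Insert 6 (step 6): P = [1, 2, 4, 6] / [5] / [7];  Q = [1, 3, 5, 6] / [2] / [4]
  Insert 3 (step 7): P = [1, 2, 3, 6] / [4] / [5] / [7];  Q = [1, 3, 5, 6] / [2] / [4] / [7]
Final shape: (4, 1, 1, 1).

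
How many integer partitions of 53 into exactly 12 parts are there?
p(53, 12 parts) = 27156

Partitions of n into exactly k parts are in bijection with partitions of n − k into at most k parts (subtract 1 from each part). So p(53, exactly 12) = p(41, parts ≤ 12). Computing via the recurrence p(m, j) = p(m, j−1) + p(m−j, j) gives 27156.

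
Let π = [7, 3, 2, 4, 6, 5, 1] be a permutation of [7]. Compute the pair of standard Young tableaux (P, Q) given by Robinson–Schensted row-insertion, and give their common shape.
P = [1, 4, 5] / [2, 6] / [3] / [7];  Q = [1, 4, 5] / [2, 6] / [3] / [7];  common shape = (3, 2, 1, 1)

Row-insert the values π_1, π_2, … into P one at a time, bumping the leftmost entry strictly greater than the inserted value down to the next row. The recording tableau Q records, in position (i, j), the step at which that cell was added to P.
  Insert 7 (step 1): P = [7];  Q = [1]
  Insert 3 (step 2): P = [3] / [7];  Q = [1] / [2]
  Insert 2 (step 3): P = [2] / [3] / [7];  Q = [1] / [2] / [3]
  Insert 4 (step 4): P = [2, 4] / [3] / [7];  Q = [1, 4] / [2] / [3]
  Insert 6 (step 5): P = [2, 4, 6] / [3] / [7];  Q = [1, 4, 5] / [2] / [3]
  Insert 5 (step 6): P = [2, 4, 5] / [3, 6] / [7];  Q = [1, 4, 5] / [2, 6] / [3]
  Insert 1 (step 7): P = [1, 4, 5] / [2, 6] / [3] / [7];  Q = [1, 4, 5] / [2, 6] / [3] / [7]
Final shape: (3, 2, 1, 1).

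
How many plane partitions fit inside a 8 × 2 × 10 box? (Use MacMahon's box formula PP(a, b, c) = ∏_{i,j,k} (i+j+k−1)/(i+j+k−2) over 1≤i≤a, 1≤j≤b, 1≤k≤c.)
PP(8, 2, 10) = 367479684

Evaluate the triple product over i = 1..8, j = 1..2, k = 1..10. The factors are (2/1) · (3/2) · (4/3) · (5/4) · (6/5) · (7/6) · (8/7) · (9/8) · … (160 factors total). The numerators and denominators telescope so the product is an integer; carrying out the multiplication exactly gives PP(8, 2, 10) = 367479684.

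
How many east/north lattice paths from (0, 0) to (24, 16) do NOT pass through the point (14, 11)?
Number of paths = 49466529450

Total paths from (0, 0) to (24, 16): C(40, 24) = 62852101650. Paths through (14, 11): (paths (0, 0) → (14, 11)) × (paths (14, 11) → (24, 16)) = C(25, 14) · C(15, 10) = 4457400 · 3003 = 13385572200. Avoidance count = 62852101650 − 13385572200 = 49466529450.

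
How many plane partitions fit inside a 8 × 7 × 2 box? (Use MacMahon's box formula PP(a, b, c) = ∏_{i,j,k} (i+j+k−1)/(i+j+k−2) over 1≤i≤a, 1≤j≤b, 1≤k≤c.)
PP(8, 7, 2) = 9202050

Evaluate the triple product over i = 1..8, j = 1..7, k = 1..2. The factors are (2/1) · (3/2) · (3/2) · (4/3) · (4/3) · (5/4) · (5/4) · (6/5) · … (112 factors total). The numerators and denominators telescope so the product is an integer; carrying out the multiplication exactly gives PP(8, 7, 2) = 9202050.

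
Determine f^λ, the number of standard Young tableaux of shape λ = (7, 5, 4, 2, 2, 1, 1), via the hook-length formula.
# SYT of shape (7, 5, 4, 2, 2, 1, 1) = 4786573176

Hook-length formula: f^λ = n! / Π hook(c), product over all cells c of the Young diagram. For λ = (7, 5, 4, 2, 2, 1, 1), n = 22 boxes. Hook lengths by row (left-to-right, top-to-bottom): [13, 10, 7, 6, 4, 2, 1]; [10, 7, 4, 3, 1]; [8, 5, 2, 1]; [5, 2]; [4, 1]; [2]; [1]. Product of hooks = 234823680000. So f^λ = 22! / 234823680000 = 1124000727777607680000 / 234823680000 = 4786573176.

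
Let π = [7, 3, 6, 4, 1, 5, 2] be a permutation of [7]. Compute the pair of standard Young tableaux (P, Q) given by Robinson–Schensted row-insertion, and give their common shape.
P = [1, 2, 5] / [3, 4] / [6] / [7];  Q = [1, 3, 6] / [2, 7] / [4] / [5];  common shape = (3, 2, 1, 1)

Row-insert the values π_1, π_2, … into P one at a time, bumping the leftmost entry strictly greater than the inserted value down to the next row. The recording tableau Q records, in position (i, j), the step at which that cell was added to P.
  Insert 7 (step 1): P = [7];  Q = [1]
  Insert 3 (step 2): P = [3] / [7];  Q = [1] / [2]
  Insert 6 (step 3): P = [3, 6] / [7];  Q = [1, 3] / [2]
  Insert 4 (step 4): P = [3, 4] / [6] / [7];  Q = [1, 3] / [2] / [4]
  Insert 1 (step 5): P = [1, 4] / [3] / [6] / [7];  Q = [1, 3] / [2] / [4] / [5]
  Insert 5 (step 6): P = [1, 4, 5] / [3] / [6] / [7];  Q = [1, 3, 6] / [2] / [4] / [5]
  Insert 2 (step 7): P = [1, 2, 5] / [3, 4] / [6] / [7];  Q = [1, 3, 6] / [2, 7] / [4] / [5]
Final shape: (3, 2, 1, 1).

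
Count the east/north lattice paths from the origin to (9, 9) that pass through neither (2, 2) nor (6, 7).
Number of paths = 18428

Inclusion–exclusion. Total paths: C(18, 9) = 48620. Through P₁: C(4, 2)·C(14, 7) = 20592. Through P₂: C(13, 6)·C(5, 3) = 17160. Since P₁ is strictly southwest of P₂, a monotone path through both must visit P₁ then P₂; paths through both = C(4, 2)·C(9, 4)·C(5, 3) = 7560. Avoid both = 48620 − 20592 − 17160 + 7560 = 18428.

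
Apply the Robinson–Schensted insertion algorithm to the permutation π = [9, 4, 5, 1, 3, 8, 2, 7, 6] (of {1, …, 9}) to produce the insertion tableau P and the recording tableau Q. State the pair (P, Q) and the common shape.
P = [1, 2, 6] / [3, 5, 7] / [4, 8] / [9];  Q = [1, 3, 6] / [2, 5, 8] / [4, 9] / [7];  common shape = (3, 3, 2, 1)

Row-insert the values π_1, π_2, … into P one at a time, bumping the leftmost entry strictly greater than the inserted value down to the next row. The recording tableau Q records, in position (i, j), the step at which that cell was added to P.
  Insert 9 (step 1): P = [9];  Q = [1]
  Insert 4 (step 2): P = [4] / [9];  Q = [1] / [2]
  Insert 5 (step 3): P = [4, 5] / [9];  Q = [1, 3] / [2]
  Insert 1 (step 4): P = [1, 5] / [4] / [9];  Q = [1, 3] / [2] / [4]
  Insert 3 (step 5): P = [1, 3] / [4, 5] / [9];  Q = [1, 3] / [2, 5] / [4]
  Insert 8 (step 6): P = [1, 3, 8] / [4, 5] / [9];  Q = [1, 3, 6] / [2, 5] / [4]
  Insert 2 (step 7): P = [1, 2, 8] / [3, 5] / [4] / [9];  Q = [1, 3, 6] / [2, 5] / [4] / [7]
  Insert 7 (step 8): P = [1, 2, 7] / [3, 5, 8] / [4] / [9];  Q = [1, 3, 6] / [2, 5, 8] / [4] / [7]
  Insert 6 (step 9): P = [1, 2, 6] / [3, 5, 7] / [4, 8] / [9];  Q = [1, 3, 6] / [2, 5, 8] / [4, 9] / [7]
Final shape: (3, 3, 2, 1).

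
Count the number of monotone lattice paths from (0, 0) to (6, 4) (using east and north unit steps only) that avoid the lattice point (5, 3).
Number of paths = 98

Total paths from (0, 0) to (6, 4): C(10, 6) = 210. Paths through (5, 3): (paths (0, 0) → (5, 3)) × (paths (5, 3) → (6, 4)) = C(8, 5) · C(2, 1) = 56 · 2 = 112. Avoidance count = 210 − 112 = 98.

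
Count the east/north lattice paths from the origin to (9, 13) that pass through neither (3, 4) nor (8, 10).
Number of paths = 211893

Inclusion–exclusion. Total paths: C(22, 9) = 497420. Through P₁: C(7, 3)·C(15, 6) = 175175. Through P₂: C(18, 8)·C(4, 1) = 175032. Since P₁ is strictly southwest of P₂, a monotone path through both must visit P₁ then P₂; paths through both = C(7, 3)·C(11, 5)·C(4, 1) = 64680. Avoid both = 497420 − 175175 − 175032 + 64680 = 211893.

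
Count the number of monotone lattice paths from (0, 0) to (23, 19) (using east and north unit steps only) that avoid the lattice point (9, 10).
Number of paths = 371284932980

Total paths from (0, 0) to (23, 19): C(42, 23) = 446775310800. Paths through (9, 10): (paths (0, 0) → (9, 10)) × (paths (9, 10) → (23, 19)) = C(19, 9) · C(23, 14) = 92378 · 817190 = 75490377820. Avoidance count = 446775310800 − 75490377820 = 371284932980.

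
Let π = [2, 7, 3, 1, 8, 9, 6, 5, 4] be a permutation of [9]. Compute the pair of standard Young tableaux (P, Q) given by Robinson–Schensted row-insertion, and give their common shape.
P = [1, 3, 4, 9] / [2, 5] / [6, 8] / [7];  Q = [1, 2, 5, 6] / [3, 7] / [4, 8] / [9];  common shape = (4, 2, 2, 1)

Row-insert the values π_1, π_2, … into P one at a time, bumping the leftmost entry strictly greater than the inserted value down to the next row. The recording tableau Q records, in position (i, j), the step at which that cell was added to P.
  Insert 2 (step 1): P = [2];  Q = [1]
  Insert 7 (step 2): P = [2, 7];  Q = [1, 2]
  Insert 3 (step 3): P = [2, 3] / [7];  Q = [1, 2] / [3]
  Insert 1 (step 4): P = [1, 3] / [2] / [7];  Q = [1, 2] / [3] / [4]
  Insert 8 (step 5): P = [1, 3, 8] / [2] / [7];  Q = [1, 2, 5] / [3] / [4]
  Insert 9 (step 6): P = [1, 3, 8, 9] / [2] / [7];  Q = [1, 2, 5, 6] / [3] / [4]
  Insert 6 (step 7): P = [1, 3, 6, 9] / [2, 8] / [7];  Q = [1, 2, 5, 6] / [3, 7] / [4]
  Insert 5 (step 8): P = [1, 3, 5, 9] / [2, 6] / [7, 8];  Q = [1, 2, 5, 6] / [3, 7] / [4, 8]
  Insert 4 (step 9): P = [1, 3, 4, 9] / [2, 5] / [6, 8] / [7];  Q = [1, 2, 5, 6] / [3, 7] / [4, 8] / [9]
Final shape: (4, 2, 2, 1).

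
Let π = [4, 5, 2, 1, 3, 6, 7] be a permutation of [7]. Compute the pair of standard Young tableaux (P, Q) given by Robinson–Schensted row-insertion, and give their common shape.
P = [1, 3, 6, 7] / [2, 5] / [4];  Q = [1, 2, 6, 7] / [3, 5] / [4];  common shape = (4, 2, 1)

Row-insert the values π_1, π_2, … into P one at a time, bumping the leftmost entry strictly greater than the inserted value down to the next row. The recording tableau Q records, in position (i, j), the step at which that cell was added to P.
  Insert 4 (step 1): P = [4];  Q = [1]
  Insert 5 (step 2): P = [4, 5];  Q = [1, 2]
  Insert 2 (step 3): P = [2, 5] / [4];  Q = [1, 2] / [3]
  Insert 1 (step 4): P = [1, 5] / [2] / [4];  Q = [1, 2] / [3] / [4]
  Insert 3 (step 5): P = [1, 3] / [2, 5] / [4];  Q = [1, 2] / [3, 5] / [4]
  Insert 6 (step 6): P = [1, 3, 6] / [2, 5] / [4];  Q = [1, 2, 6] / [3, 5] / [4]
  Insert 7 (step 7): P = [1, 3, 6, 7] / [2, 5] / [4];  Q = [1, 2, 6, 7] / [3, 5] / [4]
Final shape: (4, 2, 1).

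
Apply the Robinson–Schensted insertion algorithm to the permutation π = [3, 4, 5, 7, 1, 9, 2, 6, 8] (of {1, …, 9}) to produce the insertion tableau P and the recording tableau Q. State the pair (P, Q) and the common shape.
P = [1, 2, 5, 6, 8] / [3, 4, 7, 9];  Q = [1, 2, 3, 4, 6] / [5, 7, 8, 9];  common shape = (5, 4)

Row-insert the values π_1, π_2, … into P one at a time, bumping the leftmost entry strictly greater than the inserted value down to the next row. The recording tableau Q records, in position (i, j), the step at which that cell was added to P.
  Insert 3 (step 1): P = [3];  Q = [1]
  Insert 4 (step 2): P = [3, 4];  Q = [1, 2]
  Insert 5 (step 3): P = [3, 4, 5];  Q = [1, 2, 3]
  Insert 7 (step 4): P = [3, 4, 5, 7];  Q = [1, 2, 3, 4]
  Insert 1 (step 5): P = [1, 4, 5, 7] / [3];  Q = [1, 2, 3, 4] / [5]
  Insert 9 (step 6): P = [1, 4, 5, 7, 9] / [3];  Q = [1, 2, 3, 4, 6] / [5]
  Insert 2 (step 7): P = [1, 2, 5, 7, 9] / [3, 4];  Q = [1, 2, 3, 4, 6] / [5, 7]
  Insert 6 (step 8): P = [1, 2, 5, 6, 9] / [3, 4, 7];  Q = [1, 2, 3, 4, 6] / [5, 7, 8]
  Insert 8 (step 9): P = [1, 2, 5, 6, 8] / [3, 4, 7, 9];  Q = [1, 2, 3, 4, 6] / [5, 7, 8, 9]
Final shape: (5, 4).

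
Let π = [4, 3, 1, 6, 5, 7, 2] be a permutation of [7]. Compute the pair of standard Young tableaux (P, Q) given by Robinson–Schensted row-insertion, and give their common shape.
P = [1, 2, 7] / [3, 5] / [4, 6];  Q = [1, 4, 6] / [2, 5] / [3, 7];  common shape = (3, 2, 2)

Row-insert the values π_1, π_2, … into P one at a time, bumping the leftmost entry strictly greater than the inserted value down to the next row. The recording tableau Q records, in position (i, j), the step at which that cell was added to P.
  Insert 4 (step 1): P = [4];  Q = [1]
  Insert 3 (step 2): P = [3] / [4];  Q = [1] / [2]
  Insert 1 (step 3): P = [1] / [3] / [4];  Q = [1] / [2] / [3]
  Insert 6 (step 4): P = [1, 6] / [3] / [4];  Q = [1, 4] / [2] / [3]
  Insert 5 (step 5): P = [1, 5] / [3, 6] / [4];  Q = [1, 4] / [2, 5] / [3]
  Insert 7 (step 6): P = [1, 5, 7] / [3, 6] / [4];  Q = [1, 4, 6] / [2, 5] / [3]
  Insert 2 (step 7): P = [1, 2, 7] / [3, 5] / [4, 6];  Q = [1, 4, 6] / [2, 5] / [3, 7]
Final shape: (3, 2, 2).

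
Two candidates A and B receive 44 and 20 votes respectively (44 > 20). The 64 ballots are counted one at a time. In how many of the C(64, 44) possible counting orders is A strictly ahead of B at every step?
Strict-lead orderings = 7357397168494170

Total orderings of the 64 votes with 44 for A: C(64, 44) = 19619725782651120. By the Bertrand ballot formula (Cycle Lemma / reflection principle), the number of orderings in which A is strictly ahead of B throughout is (p − q)/(p + q) · C(p + q, p) = (44 − 20)/(44 + 20) · 19619725782651120 = 7357397168494170.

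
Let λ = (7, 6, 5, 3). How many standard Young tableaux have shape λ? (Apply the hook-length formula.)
# SYT of shape (7, 6, 5, 3) = 135795660

Hook-length formula: f^λ = n! / Π hook(c), product over all cells c of the Young diagram. For λ = (7, 6, 5, 3), n = 21 boxes. Hook lengths by row (left-to-right, top-to-bottom): [10, 9, 8, 6, 5, 3, 1]; [8, 7, 6, 4, 3, 1]; [6, 5, 4, 2, 1]; [3, 2, 1]. Product of hooks = 376233984000. So f^λ = 21! / 376233984000 = 51090942171709440000 / 376233984000 = 135795660.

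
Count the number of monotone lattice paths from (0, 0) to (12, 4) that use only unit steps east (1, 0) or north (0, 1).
Number of paths = 1820

A monotone lattice path from (0, 0) to (12, 4) consists of 12 east steps and 4 north steps in some order, so it is determined by which 12 of the 16 steps are east. The count is C(16, 12) = 1820.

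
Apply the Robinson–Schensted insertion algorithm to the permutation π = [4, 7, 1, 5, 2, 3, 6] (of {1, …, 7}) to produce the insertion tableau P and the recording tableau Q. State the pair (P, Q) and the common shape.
P = [1, 2, 3, 6] / [4, 5] / [7];  Q = [1, 2, 6, 7] / [3, 4] / [5];  common shape = (4, 2, 1)

Row-insert the values π_1, π_2, … into P one at a time, bumping the leftmost entry strictly greater than the inserted value down to the next row. The recording tableau Q records, in position (i, j), the step at which that cell was added to P.
  Insert 4 (step 1): P = [4];  Q = [1]
  Insert 7 (step 2): P = [4, 7];  Q = [1, 2]
  Insert 1 (step 3): P = [1, 7] / [4];  Q = [1, 2] / [3]
  Insert 5 (step 4): P = [1, 5] / [4, 7];  Q = [1, 2] / [3, 4]
  Insert 2 (step 5): P = [1, 2] / [4, 5] / [7];  Q = [1, 2] / [3, 4] / [5]
  Insert 3 (step 6): P = [1, 2, 3] / [4, 5] / [7];  Q = [1, 2, 6] / [3, 4] / [5]
  Insert 6 (step 7): P = [1, 2, 3, 6] / [4, 5] / [7];  Q = [1, 2, 6, 7] / [3, 4] / [5]
Final shape: (4, 2, 1).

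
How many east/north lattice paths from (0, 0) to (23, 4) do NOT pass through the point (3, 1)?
Number of paths = 10466

Total paths from (0, 0) to (23, 4): C(27, 23) = 17550. Paths through (3, 1): (paths (0, 0) → (3, 1)) × (paths (3, 1) → (23, 4)) = C(4, 3) · C(23, 20) = 4 · 1771 = 7084. Avoidance count = 17550 − 7084 = 10466.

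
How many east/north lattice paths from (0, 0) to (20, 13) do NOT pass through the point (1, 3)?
Number of paths = 493046400

Total paths from (0, 0) to (20, 13): C(33, 20) = 573166440. Paths through (1, 3): (paths (0, 0) → (1, 3)) × (paths (1, 3) → (20, 13)) = C(4, 1) · C(29, 19) = 4 · 20030010 = 80120040. Avoidance count = 573166440 − 80120040 = 493046400.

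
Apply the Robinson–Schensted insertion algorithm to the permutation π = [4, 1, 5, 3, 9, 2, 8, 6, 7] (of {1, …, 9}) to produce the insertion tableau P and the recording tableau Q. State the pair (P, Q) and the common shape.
P = [1, 2, 6, 7] / [3, 5, 8] / [4, 9];  Q = [1, 3, 5, 9] / [2, 4, 7] / [6, 8];  common shape = (4, 3, 2)

Row-insert the values π_1, π_2, … into P one at a time, bumping the leftmost entry strictly greater than the inserted value down to the next row. The recording tableau Q records, in position (i, j), the step at which that cell was added to P.
  Insert 4 (step 1): P = [4];  Q = [1]
  Insert 1 (step 2): P = [1] / [4];  Q = [1] / [2]
  Insert 5 (step 3): P = [1, 5] / [4];  Q = [1, 3] / [2]
  Insert 3 (step 4): P = [1, 3] / [4, 5];  Q = [1, 3] / [2, 4]
  Insert 9 (step 5): P = [1, 3, 9] / [4, 5];  Q = [1, 3, 5] / [2, 4]
  Insert 2 (step 6): P = [1, 2, 9] / [3, 5] / [4];  Q = [1, 3, 5] / [2, 4] / [6]
  Insert 8 (step 7): P = [1, 2, 8] / [3, 5, 9] / [4];  Q = [1, 3, 5] / [2, 4, 7] / [6]
  Insert 6 (step 8): P = [1, 2, 6] / [3, 5, 8] / [4, 9];  Q = [1, 3, 5] / [2, 4, 7] / [6, 8]
  Insert 7 (step 9): P = [1, 2, 6, 7] / [3, 5, 8] / [4, 9];  Q = [1, 3, 5, 9] / [2, 4, 7] / [6, 8]
Final shape: (4, 3, 2).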